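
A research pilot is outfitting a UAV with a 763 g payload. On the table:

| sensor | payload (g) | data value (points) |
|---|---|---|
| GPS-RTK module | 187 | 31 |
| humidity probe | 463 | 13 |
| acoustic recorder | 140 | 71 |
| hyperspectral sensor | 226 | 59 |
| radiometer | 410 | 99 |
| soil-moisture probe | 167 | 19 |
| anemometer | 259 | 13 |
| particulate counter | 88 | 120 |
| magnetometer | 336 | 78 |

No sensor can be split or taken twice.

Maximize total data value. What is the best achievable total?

300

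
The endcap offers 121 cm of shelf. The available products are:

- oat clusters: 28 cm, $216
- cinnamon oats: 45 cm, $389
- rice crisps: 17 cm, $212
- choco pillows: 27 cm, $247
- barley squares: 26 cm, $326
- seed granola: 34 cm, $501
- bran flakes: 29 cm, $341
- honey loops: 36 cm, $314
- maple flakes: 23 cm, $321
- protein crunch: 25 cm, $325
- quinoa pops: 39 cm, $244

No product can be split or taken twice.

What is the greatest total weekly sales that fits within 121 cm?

1525

A density-first pass picks barley squares + seed granola + maple flakes + protein crunch — 1473 at 108 cm.
Dropping seed granola frees 34 cm; slotting in rice crisps + bran flakes (46 cm) lifts the total to 1525 at 120 cm.
Next best is barley squares + seed granola + bran flakes + protein crunch at 1493 (114 cm) — short by 32.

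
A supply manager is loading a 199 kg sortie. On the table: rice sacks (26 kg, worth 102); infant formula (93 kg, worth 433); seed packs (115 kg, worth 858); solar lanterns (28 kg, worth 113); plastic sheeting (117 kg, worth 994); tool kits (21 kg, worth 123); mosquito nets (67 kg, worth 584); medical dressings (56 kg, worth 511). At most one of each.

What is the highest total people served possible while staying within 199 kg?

1628

A density-first pass picks rice sacks + solar lanterns + tool kits + mosquito nets + medical dressings — 1433 at 198 kg.
Dropping rice sacks and solar lanterns and mosquito nets frees 121 kg; slotting in plastic sheeting (117 kg) lifts the total to 1628 at 194 kg.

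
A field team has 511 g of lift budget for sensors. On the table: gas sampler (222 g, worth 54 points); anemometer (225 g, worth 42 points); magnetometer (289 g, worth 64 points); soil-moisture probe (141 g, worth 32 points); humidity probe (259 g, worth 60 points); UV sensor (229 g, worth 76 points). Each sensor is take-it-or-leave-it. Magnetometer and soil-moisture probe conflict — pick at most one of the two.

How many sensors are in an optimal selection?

2

Best achievable data value is 136.
humidity probe + UV sensor hits 136 at 488 g.
Any selection reaching 136 contains exactly 2 sensors.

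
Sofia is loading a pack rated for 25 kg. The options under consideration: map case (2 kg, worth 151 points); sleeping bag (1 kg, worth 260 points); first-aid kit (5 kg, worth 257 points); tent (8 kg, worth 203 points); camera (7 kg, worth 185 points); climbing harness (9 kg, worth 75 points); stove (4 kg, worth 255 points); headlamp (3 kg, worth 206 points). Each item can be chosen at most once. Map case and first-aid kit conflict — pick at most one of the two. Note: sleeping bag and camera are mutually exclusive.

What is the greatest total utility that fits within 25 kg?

1181

Sleeping bag + first-aid kit + tent + stove + headlamp uses 21 of the 25 kg and totals 1181.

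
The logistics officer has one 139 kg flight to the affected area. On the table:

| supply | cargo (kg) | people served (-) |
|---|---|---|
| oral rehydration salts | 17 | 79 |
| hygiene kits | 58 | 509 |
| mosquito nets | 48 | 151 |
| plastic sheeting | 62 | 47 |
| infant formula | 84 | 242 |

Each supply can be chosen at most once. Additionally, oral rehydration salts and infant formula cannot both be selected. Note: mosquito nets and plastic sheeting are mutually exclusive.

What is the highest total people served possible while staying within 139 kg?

739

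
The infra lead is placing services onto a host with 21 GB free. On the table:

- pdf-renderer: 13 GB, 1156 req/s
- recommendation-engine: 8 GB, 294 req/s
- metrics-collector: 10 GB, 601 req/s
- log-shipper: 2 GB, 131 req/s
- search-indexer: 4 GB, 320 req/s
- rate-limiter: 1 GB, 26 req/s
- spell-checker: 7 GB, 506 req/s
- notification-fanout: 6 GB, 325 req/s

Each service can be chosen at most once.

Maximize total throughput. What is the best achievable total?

A density-first pass picks pdf-renderer + log-shipper + search-indexer + rate-limiter — 1633 at 20 GB.
The 6 GB tied up in log-shipper and search-indexer is better spent on spell-checker — total rises to 1688 (21 GB).

1688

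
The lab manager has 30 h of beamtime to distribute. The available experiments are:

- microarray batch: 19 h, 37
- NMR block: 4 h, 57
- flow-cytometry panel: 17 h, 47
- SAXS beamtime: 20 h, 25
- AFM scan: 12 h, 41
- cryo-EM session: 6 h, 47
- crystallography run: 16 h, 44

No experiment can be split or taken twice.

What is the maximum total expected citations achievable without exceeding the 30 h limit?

151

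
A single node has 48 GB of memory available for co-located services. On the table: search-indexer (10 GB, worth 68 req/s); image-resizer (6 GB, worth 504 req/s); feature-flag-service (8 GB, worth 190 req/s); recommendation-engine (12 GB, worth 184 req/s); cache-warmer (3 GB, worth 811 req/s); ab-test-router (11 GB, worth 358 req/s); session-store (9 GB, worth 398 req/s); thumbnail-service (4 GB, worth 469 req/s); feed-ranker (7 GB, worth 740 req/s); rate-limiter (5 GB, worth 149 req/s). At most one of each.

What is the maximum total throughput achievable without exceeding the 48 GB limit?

3470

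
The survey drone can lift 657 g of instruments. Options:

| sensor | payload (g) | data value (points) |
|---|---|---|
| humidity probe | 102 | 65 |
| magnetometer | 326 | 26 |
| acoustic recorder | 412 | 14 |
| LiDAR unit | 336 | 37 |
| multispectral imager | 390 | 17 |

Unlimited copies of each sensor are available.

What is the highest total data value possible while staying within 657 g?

390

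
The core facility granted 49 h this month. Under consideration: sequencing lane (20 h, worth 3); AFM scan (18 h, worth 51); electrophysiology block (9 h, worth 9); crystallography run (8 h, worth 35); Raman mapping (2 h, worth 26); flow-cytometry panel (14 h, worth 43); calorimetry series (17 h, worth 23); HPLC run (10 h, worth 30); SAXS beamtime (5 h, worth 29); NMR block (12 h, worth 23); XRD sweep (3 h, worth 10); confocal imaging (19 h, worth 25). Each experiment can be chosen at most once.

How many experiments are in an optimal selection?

5

Best achievable expected citations is 184.
AFM scan + crystallography run + Raman mapping + flow-cytometry panel + SAXS beamtime hits 184 at 47 h.
Every optimal selection uses 5 experiments.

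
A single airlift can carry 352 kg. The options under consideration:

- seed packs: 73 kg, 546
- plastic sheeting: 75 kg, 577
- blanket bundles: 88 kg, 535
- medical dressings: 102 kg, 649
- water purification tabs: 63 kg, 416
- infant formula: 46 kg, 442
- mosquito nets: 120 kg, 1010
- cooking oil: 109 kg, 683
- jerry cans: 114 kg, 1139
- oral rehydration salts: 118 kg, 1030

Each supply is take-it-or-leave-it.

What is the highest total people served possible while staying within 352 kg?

Greedy by ratio would take seed packs + infant formula + jerry cans + oral rehydration salts: 351 kg used, total 3157.
Dropping seed packs and infant formula frees 119 kg; slotting in mosquito nets (120 kg) lifts the total to 3179 at 352 kg.
Every other selection either busts 352 kg or fails to beat 3179.

3179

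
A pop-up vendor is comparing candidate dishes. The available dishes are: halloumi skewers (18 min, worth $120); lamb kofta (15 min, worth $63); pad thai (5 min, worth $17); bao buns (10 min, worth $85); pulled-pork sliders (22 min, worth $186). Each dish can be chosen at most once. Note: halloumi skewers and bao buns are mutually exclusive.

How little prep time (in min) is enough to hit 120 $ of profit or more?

18

Look for the lowest-prep combination reaching 120.
halloumi skewers reaches 120 using 18 min.
Any bundle with less than 18 min falls short of 120.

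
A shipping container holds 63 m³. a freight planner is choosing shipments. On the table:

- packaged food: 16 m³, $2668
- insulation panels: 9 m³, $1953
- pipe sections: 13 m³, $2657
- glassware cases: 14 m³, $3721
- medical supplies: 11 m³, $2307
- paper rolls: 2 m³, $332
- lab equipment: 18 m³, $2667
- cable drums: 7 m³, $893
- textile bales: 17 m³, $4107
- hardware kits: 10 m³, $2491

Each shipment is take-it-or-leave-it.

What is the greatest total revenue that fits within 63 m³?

A density-first pass picks insulation panels + glassware cases + medical supplies + paper rolls + textile bales + hardware kits — 14911 at 63 m³.
Dropping medical supplies and paper rolls frees 13 m³; slotting in pipe sections (13 m³) lifts the total to 14929 at 63 m³.
The closest alternative, insulation panels + glassware cases + medical supplies + paper rolls + textile bales + hardware kits, reaches only 14911.

14929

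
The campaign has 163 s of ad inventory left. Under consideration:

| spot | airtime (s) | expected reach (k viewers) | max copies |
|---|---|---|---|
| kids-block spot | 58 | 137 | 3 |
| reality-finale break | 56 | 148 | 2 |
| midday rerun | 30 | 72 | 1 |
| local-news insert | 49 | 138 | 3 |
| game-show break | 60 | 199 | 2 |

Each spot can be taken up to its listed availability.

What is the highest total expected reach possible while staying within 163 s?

475

By expected reach per s: game-show break 3.32, local-news insert 2.82, reality-finale break 2.64 lead.
Greedy by ratio would take midday rerun + 2×game-show break: 150 s used, total 470.
Dropping midday rerun and game-show break frees 90 s; slotting in 2×local-news insert (98 s) lifts the total to 475 at 158 s.
Every other selection either busts 163 s or exceeds an availability limit or fails to beat 475.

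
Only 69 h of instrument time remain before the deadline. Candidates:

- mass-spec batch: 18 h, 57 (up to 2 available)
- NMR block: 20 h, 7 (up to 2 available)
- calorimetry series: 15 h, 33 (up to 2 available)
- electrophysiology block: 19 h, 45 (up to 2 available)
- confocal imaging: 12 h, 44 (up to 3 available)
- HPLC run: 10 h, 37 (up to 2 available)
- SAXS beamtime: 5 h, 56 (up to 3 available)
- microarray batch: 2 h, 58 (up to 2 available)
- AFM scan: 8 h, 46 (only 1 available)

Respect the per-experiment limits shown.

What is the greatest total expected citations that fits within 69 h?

Taking the top-ratio experiments first gives confocal imaging + 2×HPLC run + 3×SAXS beamtime + 2×microarray batch + AFM scan for 448 (59 h).
Replace 2×HPLC run with mass-spec batch + confocal imaging: the trade gains 27 net, giving 475 at 69 h.
That's the maximum — no swap from here does better than 475.

475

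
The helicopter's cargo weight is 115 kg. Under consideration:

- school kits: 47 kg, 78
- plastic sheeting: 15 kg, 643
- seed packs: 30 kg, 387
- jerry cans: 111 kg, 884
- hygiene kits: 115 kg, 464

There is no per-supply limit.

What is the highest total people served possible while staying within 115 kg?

4501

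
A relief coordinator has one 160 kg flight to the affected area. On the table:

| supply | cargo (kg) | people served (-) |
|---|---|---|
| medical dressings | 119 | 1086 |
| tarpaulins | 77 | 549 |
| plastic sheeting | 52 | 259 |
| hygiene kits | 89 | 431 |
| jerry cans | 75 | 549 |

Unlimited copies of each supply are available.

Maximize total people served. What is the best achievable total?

1098

Density check — medical dressings 9.13, jerry cans 7.32, tarpaulins 7.13 are the best per kg.
Filling by ratio: medical dressings for 1086, with 41 kg left unused.
Dropping medical dressings frees 119 kg; slotting in 2×tarpaulins (154 kg) lifts the total to 1098 at 154 kg.
Nothing else within 160 kg beats 1098.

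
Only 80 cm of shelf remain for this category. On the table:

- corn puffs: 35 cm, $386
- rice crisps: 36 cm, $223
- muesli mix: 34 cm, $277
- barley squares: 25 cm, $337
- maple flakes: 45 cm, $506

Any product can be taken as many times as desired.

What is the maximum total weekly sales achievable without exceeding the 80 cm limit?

1011

Taking 3×barley squares: 75 cm used, 1011 in weekly sales.
Nothing else within 80 cm beats 1011.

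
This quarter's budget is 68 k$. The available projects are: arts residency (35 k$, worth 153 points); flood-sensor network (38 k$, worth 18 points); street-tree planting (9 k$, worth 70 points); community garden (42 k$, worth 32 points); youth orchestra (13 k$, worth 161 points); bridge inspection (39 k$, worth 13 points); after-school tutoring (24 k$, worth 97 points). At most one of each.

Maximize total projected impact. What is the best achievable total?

Taking arts residency + street-tree planting + youth orchestra: 57 k$ used, 384 in projected impact.

384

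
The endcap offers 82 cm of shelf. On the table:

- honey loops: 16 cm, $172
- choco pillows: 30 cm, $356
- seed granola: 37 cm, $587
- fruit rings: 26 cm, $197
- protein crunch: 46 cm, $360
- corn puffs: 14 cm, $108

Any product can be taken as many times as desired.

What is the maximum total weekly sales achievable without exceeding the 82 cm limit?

1174

Ranking by ratio (weekly sales/cm): seed granola 15.86, choco pillows 11.87, honey loops 10.75.
2×seed granola uses 74 of the 82 cm and totals 1174.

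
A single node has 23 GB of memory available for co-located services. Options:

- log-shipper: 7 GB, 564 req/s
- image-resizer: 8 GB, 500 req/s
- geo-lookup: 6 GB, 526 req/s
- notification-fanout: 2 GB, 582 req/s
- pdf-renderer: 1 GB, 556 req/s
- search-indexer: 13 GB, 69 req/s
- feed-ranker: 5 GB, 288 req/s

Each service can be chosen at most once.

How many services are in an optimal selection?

Best achievable throughput is 2516.
For example log-shipper + geo-lookup + notification-fanout + pdf-renderer + feed-ranker achieves it, using 21 GB.
Any selection reaching 2516 contains exactly 5 services.

5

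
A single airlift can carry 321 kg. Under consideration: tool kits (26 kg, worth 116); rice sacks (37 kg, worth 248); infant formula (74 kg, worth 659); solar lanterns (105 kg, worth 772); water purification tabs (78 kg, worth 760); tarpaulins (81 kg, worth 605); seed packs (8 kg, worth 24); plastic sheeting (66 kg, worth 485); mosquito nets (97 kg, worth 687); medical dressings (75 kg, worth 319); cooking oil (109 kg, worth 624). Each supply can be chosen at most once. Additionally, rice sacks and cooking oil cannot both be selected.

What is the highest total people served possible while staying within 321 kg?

By people served per kg: water purification tabs 9.74, infant formula 8.91, tarpaulins 7.47 lead.
Filling by ratio: infant formula + water purification tabs + tarpaulins + seed packs + plastic sheeting for 2533, with 14 kg left unused.
Replace tarpaulins and seed packs with mosquito nets: the trade gains 58 net, giving 2591 at 315 kg.

2591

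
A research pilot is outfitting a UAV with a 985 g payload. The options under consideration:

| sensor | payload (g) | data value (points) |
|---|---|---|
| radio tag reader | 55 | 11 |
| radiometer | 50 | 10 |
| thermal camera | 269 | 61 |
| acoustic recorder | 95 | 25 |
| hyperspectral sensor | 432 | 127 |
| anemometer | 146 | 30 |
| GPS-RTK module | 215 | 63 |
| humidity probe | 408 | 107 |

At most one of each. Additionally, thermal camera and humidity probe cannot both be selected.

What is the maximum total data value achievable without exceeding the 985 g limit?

Greedy by ratio would take radio tag reader + acoustic recorder + hyperspectral sensor + anemometer + GPS-RTK module: 943 g used, total 256.
But radiometer + acoustic recorder + hyperspectral sensor + humidity probe fits in 985 g and reaches 269.
The closest alternative, radio tag reader + thermal camera + hyperspectral sensor + GPS-RTK module, reaches only 262.

269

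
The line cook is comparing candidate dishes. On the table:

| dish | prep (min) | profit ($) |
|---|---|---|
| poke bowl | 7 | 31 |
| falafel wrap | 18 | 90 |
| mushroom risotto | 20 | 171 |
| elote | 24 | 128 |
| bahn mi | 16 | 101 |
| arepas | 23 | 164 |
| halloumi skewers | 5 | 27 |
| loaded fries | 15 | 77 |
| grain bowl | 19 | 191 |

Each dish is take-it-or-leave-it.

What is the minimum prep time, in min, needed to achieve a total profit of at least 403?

Look for the lowest-prep combination reaching 403.
Taking poke bowl + mushroom risotto + halloumi skewers + grain bowl gives 420 (≥ 403) for 51 min.
Any bundle with less than 51 min falls short of 403.

51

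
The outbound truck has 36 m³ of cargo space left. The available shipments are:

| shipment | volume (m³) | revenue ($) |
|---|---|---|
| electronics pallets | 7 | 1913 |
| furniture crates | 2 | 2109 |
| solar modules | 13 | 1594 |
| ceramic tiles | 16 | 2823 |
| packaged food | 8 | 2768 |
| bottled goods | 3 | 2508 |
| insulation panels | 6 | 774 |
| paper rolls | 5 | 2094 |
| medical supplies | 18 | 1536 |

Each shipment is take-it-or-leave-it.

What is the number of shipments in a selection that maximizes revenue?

5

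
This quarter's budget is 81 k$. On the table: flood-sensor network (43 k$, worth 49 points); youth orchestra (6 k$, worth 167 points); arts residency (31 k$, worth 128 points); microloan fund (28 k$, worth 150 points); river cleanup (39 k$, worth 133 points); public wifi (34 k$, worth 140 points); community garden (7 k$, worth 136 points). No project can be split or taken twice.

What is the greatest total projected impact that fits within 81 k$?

593

Filling by ratio: youth orchestra + arts residency + microloan fund + community garden for 581, with 9 k$ left unused.
The 31 k$ tied up in arts residency is better spent on public wifi — total rises to 593 (75 k$).
The spare 6 k$ is too small for any remaining project, and no exchange beats 593.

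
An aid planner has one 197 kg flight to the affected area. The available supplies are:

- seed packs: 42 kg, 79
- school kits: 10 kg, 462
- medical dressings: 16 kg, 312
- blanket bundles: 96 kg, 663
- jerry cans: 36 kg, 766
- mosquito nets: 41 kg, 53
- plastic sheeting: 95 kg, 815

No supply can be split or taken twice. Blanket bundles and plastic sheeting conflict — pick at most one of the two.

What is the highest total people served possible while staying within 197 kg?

2355

Best packing: school kits + medical dressings + jerry cans + plastic sheeting — 157 kg, 2355 total.
Runner-up school kits + medical dressings + blanket bundles + jerry cans tops out at 2203.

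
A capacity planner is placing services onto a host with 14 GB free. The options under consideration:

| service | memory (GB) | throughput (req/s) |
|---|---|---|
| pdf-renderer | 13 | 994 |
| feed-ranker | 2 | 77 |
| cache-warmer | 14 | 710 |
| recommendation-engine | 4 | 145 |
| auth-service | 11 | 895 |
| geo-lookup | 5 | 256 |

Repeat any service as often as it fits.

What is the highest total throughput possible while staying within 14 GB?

Taking the top-ratio services first gives feed-ranker + auth-service for 972 (13 GB).
The 13 GB tied up in feed-ranker and auth-service is better spent on pdf-renderer — total rises to 994 (13 GB).

994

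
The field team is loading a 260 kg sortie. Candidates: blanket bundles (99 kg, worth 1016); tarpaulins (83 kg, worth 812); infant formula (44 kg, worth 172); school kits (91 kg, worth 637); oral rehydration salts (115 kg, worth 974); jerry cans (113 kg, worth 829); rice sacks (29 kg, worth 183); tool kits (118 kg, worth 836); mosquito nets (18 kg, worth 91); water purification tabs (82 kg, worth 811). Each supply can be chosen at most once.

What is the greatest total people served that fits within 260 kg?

A density-first pass picks blanket bundles + rice sacks + mosquito nets + water purification tabs — 2101 at 228 kg.
Reworking the packing: tarpaulins + school kits + water purification tabs uses 256 kg and improves the total to 2260.
Next best is blanket bundles + tarpaulins + infant formula + rice sacks at 2183 (255 kg) — short by 77.

2260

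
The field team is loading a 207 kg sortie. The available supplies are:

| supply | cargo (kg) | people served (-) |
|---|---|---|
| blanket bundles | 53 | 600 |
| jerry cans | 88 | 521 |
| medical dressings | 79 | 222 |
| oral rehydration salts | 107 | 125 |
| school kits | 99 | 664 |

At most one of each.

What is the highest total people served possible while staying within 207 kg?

Ranking by ratio (people served/kg): blanket bundles 11.32, school kits 6.71, jerry cans 5.92, medical dressings 2.81.
Best packing: blanket bundles + school kits — 152 kg, 1264 total.
Nothing else within 207 kg beats 1264.

1264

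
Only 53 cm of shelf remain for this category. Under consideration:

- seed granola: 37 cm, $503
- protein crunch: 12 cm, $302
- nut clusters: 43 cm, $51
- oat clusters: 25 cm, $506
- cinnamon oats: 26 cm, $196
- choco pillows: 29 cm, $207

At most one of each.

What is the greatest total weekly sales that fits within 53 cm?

808

Best packing: protein crunch + oat clusters — 37 cm, 808 total.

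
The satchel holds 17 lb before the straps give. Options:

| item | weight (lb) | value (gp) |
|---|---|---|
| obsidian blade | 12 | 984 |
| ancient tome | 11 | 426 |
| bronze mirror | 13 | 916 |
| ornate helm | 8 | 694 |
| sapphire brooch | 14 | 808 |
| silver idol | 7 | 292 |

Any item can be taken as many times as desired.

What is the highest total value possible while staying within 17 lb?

1388

Ranking by ratio (value/lb): ornate helm 86.75, obsidian blade 82.00, bronze mirror 70.46.
Best packing: 2×ornate helm — 16 lb, 1388 total.
The spare 1 lb is too small for any remaining item, and no exchange beats 1388.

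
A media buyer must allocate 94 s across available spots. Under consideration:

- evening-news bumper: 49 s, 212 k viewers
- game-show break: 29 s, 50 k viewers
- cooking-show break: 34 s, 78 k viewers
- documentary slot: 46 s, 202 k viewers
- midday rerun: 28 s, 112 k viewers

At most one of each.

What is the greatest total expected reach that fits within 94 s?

324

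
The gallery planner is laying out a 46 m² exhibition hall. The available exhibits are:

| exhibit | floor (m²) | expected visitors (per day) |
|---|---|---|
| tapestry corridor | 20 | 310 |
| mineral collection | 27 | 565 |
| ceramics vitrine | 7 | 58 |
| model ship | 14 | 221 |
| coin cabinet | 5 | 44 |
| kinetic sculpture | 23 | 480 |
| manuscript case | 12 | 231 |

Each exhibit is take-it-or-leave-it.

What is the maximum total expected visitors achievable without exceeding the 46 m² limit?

A density-first pass picks mineral collection + coin cabinet + manuscript case — 840 at 44 m².
Dropping coin cabinet frees 5 m²; slotting in ceramics vitrine (7 m²) lifts the total to 854 at 46 m².
The closest alternative, mineral collection + coin cabinet + manuscript case, reaches only 840.

854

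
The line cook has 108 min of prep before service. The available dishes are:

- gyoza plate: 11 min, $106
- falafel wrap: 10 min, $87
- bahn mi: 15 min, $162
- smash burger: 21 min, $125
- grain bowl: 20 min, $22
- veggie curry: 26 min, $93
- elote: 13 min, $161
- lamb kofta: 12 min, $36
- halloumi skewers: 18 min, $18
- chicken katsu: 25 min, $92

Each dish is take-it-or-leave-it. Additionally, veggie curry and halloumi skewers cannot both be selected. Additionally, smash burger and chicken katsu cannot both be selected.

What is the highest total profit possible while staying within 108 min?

770

Taking gyoza plate + falafel wrap + bahn mi + smash burger + veggie curry + elote + lamb kofta: 108 min used, 770 in profit.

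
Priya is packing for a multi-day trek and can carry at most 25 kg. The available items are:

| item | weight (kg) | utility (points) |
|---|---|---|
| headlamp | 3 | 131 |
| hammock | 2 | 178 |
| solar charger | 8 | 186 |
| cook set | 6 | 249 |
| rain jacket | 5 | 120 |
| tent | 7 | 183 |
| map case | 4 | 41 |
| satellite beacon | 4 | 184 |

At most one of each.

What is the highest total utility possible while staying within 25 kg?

Greedy by ratio would take headlamp + hammock + cook set + tent + satellite beacon: 22 kg used, total 925.
The 7 kg tied up in tent is better spent on solar charger — total rises to 928 (23 kg).

928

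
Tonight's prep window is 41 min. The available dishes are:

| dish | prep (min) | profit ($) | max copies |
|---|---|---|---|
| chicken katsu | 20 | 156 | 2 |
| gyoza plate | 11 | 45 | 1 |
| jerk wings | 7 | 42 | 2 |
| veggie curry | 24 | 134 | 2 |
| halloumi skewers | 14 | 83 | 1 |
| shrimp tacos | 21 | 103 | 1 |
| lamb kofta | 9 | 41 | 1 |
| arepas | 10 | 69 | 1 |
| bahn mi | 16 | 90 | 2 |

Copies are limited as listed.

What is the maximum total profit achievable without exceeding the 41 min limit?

312

Taking 2×chicken katsu: 40 min used, 312 in profit.
No other feasible combination exceeds 312.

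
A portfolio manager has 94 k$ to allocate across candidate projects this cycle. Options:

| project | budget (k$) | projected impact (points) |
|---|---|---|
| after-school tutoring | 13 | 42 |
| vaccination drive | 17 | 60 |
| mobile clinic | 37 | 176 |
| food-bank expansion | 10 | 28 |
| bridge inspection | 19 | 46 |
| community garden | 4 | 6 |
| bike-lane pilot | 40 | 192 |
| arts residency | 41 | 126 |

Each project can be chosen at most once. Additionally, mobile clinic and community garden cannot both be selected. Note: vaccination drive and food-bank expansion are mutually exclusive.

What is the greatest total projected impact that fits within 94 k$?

428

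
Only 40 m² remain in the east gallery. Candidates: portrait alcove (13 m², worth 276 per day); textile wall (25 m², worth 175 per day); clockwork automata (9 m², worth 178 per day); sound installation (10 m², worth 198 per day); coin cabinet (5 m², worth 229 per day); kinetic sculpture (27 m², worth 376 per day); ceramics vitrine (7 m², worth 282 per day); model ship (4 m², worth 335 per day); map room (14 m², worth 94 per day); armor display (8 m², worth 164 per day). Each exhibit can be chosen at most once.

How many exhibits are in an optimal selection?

Best achievable expected visitors is 1320.
For example portrait alcove + sound installation + coin cabinet + ceramics vitrine + model ship achieves it, using 39 m².
Every optimal selection uses 5 exhibits.

5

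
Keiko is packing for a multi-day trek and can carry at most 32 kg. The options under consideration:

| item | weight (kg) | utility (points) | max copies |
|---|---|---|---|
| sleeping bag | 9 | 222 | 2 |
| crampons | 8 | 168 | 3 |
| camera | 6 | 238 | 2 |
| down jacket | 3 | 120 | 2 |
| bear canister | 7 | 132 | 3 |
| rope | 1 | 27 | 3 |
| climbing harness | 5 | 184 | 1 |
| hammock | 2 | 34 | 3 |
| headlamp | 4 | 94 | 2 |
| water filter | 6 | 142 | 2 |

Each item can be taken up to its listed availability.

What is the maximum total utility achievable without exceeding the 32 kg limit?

1123

Ranking by ratio (utility/kg): down jacket 40.00, camera 39.67, climbing harness 36.80, rope 27.00.
Taking 2×camera + 2×down jacket + 3×rope + climbing harness + water filter: 32 kg used, 1123 in utility.
Nothing else within 32 kg beats 1123.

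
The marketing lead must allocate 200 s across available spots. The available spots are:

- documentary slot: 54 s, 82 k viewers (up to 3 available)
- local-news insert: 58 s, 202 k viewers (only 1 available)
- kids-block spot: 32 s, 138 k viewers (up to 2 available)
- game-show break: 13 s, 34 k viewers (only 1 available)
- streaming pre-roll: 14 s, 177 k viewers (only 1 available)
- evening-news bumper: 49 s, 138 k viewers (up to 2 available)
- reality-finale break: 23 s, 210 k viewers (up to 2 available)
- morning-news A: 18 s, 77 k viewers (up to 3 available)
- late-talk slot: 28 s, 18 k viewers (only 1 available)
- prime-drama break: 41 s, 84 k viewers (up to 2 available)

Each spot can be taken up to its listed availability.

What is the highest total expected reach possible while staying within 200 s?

A density-first pass picks 2×kids-block spot + game-show break + streaming pre-roll + 2×reality-finale break + 3×morning-news A — 1138 at 191 s.
Replace game-show break and 2×morning-news A with local-news insert: the trade gains 14 net, giving 1152 at 200 s.

1152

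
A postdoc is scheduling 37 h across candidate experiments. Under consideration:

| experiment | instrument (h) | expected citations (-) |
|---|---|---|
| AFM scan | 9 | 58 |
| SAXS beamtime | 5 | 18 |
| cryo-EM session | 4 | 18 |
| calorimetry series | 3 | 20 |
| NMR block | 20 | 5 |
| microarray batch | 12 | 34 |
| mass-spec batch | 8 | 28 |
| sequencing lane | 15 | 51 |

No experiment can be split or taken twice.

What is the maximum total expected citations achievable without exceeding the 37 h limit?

Filling by ratio: AFM scan + SAXS beamtime + cryo-EM session + calorimetry series + mass-spec batch for 142, with 8 h left unused.
Replace mass-spec batch with sequencing lane: the trade gains 23 net, giving 165 at 36 h.

165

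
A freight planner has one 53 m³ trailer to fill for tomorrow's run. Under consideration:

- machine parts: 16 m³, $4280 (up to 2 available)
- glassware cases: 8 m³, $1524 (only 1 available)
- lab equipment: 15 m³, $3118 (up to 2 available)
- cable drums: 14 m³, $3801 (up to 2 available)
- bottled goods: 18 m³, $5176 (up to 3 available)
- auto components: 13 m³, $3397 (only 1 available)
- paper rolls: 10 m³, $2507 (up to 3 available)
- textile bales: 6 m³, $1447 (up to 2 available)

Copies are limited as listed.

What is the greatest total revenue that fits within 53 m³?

14632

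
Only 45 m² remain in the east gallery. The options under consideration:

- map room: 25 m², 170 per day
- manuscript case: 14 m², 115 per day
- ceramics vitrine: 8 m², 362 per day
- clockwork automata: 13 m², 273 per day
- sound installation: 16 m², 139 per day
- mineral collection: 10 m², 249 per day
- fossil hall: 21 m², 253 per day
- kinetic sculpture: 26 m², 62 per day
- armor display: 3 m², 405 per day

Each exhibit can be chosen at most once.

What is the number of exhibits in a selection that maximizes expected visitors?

The maximum expected visitors within 45 m² is 1293.
ceramics vitrine + clockwork automata + fossil hall + armor display hits 1293 at 45 m².
Any selection reaching 1293 contains exactly 4 exhibits.

4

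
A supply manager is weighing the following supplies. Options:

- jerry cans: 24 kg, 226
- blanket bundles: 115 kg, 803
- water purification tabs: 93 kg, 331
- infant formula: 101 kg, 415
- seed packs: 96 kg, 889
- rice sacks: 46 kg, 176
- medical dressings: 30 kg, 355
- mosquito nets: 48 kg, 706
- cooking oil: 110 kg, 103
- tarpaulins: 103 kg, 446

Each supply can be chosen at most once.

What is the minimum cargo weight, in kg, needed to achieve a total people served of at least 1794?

Minimise kg subject to total people served ≥ 1794.
Taking jerry cans + seed packs + mosquito nets gives 1821 (≥ 1794) for 168 kg.
Any bundle with less than 168 kg falls short of 1794.

168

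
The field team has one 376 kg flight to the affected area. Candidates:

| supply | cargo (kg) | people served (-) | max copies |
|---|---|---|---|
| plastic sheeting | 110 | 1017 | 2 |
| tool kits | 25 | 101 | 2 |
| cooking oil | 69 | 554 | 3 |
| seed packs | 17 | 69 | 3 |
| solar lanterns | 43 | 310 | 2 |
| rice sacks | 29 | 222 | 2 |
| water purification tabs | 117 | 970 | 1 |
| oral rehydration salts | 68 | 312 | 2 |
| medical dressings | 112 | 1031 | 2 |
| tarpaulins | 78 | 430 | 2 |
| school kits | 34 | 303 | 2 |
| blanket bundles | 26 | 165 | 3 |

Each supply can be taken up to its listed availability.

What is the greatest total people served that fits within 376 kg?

By people served per kg: plastic sheeting 9.25, medical dressings 9.21, school kits 8.91, water purification tabs 8.29 lead.
A density-first pass picks 2×plastic sheeting + medical dressings + school kits — 3368 at 366 kg.
Replace plastic sheeting with medical dressings: the trade gains 14 net, giving 3382 at 368 kg.
The spare 8 kg is too small for any remaining supply, and no exchange beats 3382.

3382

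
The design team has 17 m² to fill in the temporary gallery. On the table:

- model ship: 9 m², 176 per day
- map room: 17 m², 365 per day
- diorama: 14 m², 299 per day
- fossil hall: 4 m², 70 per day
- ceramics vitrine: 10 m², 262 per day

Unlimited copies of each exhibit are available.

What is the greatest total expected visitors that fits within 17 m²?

365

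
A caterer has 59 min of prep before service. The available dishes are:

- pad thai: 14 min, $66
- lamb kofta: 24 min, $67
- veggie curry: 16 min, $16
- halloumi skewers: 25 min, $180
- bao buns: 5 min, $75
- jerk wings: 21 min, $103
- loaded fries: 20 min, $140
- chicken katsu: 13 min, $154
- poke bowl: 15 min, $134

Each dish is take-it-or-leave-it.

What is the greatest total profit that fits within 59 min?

Best packing: halloumi skewers + bao buns + chicken katsu + poke bowl — 58 min, 543 total.

543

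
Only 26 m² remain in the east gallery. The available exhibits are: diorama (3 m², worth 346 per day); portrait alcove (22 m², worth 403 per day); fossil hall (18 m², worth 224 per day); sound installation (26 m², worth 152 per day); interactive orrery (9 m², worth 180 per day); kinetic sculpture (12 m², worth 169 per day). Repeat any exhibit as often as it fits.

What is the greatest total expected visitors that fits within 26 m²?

Ranking by ratio (expected visitors/m²): diorama 115.33, interactive orrery 20.00, portrait alcove 18.32, kinetic sculpture 14.08.
Best packing: 8×diorama — 24 m², 2768 total.
That's the maximum — no swap from here does better than 2768.

2768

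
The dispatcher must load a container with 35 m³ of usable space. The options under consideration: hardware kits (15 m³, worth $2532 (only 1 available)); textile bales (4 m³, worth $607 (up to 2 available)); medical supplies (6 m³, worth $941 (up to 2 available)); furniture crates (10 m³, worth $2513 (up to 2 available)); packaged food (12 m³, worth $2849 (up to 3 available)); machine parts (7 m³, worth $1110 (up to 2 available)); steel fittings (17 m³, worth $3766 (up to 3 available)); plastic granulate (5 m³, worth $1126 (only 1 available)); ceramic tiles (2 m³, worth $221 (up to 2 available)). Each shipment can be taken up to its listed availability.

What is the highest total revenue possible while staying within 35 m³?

Taking the top-ratio shipments first gives 2×furniture crates + packaged food + ceramic tiles for 8096 (34 m³).
Replace furniture crates and ceramic tiles with packaged food: the trade gains 115 net, giving 8211 at 34 m³.
Nothing else within 35 m³ beats 8211.

8211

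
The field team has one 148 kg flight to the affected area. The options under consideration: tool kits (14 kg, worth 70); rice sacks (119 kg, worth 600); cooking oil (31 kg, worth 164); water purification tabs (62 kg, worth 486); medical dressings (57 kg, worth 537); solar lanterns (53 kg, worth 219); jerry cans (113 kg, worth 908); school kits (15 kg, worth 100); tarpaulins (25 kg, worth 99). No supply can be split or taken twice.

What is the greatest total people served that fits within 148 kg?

1193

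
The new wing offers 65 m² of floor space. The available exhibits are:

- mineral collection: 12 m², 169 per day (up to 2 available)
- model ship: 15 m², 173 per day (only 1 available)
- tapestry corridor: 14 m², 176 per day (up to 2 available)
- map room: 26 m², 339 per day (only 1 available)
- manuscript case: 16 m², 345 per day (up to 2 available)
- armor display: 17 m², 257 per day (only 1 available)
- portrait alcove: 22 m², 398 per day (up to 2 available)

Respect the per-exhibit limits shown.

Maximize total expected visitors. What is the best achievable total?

1141

By expected visitors per m²: manuscript case 21.56, portrait alcove 18.09, armor display 15.12 lead.
Filling by ratio: 2×manuscript case + portrait alcove for 1088, with 11 m² left unused.
Dropping manuscript case frees 16 m²; slotting in portrait alcove (22 m²) lifts the total to 1141 at 60 m².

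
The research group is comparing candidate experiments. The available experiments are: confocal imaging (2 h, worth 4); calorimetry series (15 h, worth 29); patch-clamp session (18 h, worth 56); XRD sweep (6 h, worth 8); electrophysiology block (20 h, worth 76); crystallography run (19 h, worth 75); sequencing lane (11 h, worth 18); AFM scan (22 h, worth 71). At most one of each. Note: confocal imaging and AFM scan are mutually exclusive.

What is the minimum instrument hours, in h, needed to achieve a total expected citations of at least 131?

37

Need the lightest bundle worth ≥ 131.
patch-clamp session + crystallography run: 131 expected citations at 37 h.
Any bundle with less than 37 h falls short of 131.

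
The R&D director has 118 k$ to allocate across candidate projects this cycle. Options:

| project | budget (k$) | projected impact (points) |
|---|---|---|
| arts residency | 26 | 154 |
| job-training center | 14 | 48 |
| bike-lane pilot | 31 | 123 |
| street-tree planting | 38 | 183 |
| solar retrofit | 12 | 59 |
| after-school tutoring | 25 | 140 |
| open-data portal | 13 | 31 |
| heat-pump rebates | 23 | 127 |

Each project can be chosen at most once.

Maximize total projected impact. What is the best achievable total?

604

A density-first pass picks arts residency + bike-lane pilot + solar retrofit + after-school tutoring + heat-pump rebates — 603 at 117 k$.
The 43 k$ tied up in bike-lane pilot and solar retrofit is better spent on street-tree planting — total rises to 604 (112 k$).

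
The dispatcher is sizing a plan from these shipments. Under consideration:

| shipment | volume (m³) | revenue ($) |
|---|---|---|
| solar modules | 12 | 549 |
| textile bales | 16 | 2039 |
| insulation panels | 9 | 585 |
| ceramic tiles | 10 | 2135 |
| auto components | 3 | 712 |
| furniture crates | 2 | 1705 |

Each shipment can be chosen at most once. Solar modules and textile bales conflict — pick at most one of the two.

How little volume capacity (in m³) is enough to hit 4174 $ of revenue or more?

Need the lightest bundle worth ≥ 4174.
ceramic tiles + auto components + furniture crates reaches 4552 using 15 m³.
Any bundle with less than 15 m³ falls short of 4174.

15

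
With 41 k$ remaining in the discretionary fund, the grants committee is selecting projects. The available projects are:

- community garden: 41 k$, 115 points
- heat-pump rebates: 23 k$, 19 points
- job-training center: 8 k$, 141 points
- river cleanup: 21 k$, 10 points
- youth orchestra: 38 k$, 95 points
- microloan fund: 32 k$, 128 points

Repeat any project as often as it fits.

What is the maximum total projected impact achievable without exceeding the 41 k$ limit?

Density check — job-training center 17.62, microloan fund 4.00, community garden 2.80, youth orchestra 2.50 are the best per k$.
Best packing: 5×job-training center — 40 k$, 705 total.
The spare 1 k$ is too small for any remaining project, and no exchange beats 705.

705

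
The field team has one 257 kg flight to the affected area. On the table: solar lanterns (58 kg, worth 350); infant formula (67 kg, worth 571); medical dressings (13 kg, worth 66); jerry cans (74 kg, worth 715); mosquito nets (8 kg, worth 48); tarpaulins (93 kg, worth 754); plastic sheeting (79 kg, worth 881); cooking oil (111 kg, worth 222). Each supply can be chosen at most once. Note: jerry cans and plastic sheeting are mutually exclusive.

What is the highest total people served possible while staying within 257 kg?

2272

Taking infant formula + medical dressings + tarpaulins + plastic sheeting: 252 kg used, 2272 in people served.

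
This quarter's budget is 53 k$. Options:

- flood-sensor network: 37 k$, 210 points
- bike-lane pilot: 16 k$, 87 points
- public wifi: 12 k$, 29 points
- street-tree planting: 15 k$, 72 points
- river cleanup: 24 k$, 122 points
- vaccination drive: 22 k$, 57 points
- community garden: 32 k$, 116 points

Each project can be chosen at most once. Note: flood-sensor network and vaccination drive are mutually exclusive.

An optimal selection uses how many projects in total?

2

Best achievable projected impact is 297.
flood-sensor network + bike-lane pilot hits 297 at 53 k$.
Any selection reaching 297 contains exactly 2 projects.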